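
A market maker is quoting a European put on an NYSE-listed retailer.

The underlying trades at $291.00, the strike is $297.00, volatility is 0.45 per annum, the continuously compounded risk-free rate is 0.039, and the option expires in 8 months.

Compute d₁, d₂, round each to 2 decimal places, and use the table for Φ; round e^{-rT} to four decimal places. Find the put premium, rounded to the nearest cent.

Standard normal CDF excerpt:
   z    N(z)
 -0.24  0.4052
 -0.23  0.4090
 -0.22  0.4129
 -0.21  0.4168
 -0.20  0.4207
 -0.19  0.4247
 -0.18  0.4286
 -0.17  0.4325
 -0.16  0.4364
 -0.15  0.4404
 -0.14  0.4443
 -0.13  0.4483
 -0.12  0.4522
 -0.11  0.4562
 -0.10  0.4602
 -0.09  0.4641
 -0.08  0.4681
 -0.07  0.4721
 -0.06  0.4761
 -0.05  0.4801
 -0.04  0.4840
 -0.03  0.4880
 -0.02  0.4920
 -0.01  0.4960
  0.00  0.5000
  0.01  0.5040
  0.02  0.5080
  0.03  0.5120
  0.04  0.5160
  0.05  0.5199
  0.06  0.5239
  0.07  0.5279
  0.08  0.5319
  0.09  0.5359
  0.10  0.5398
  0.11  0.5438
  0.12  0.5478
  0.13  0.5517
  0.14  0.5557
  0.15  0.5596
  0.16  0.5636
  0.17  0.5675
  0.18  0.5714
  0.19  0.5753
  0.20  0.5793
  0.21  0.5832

$41.79

σ√T = 0.45·√0.6667 = 0.3674
d₁ = [ln(291/297) + (0.039 + 0.45²/2)·0.6667] / 0.3674 = [-0.0204 + 0.0935] / 0.3674 = 0.1989 ⇒ 0.20
d₂ = d₁ − σ√T = 0.1989 − 0.3674 = -0.1685 ⇒ -0.17
exp(−rT) = exp(−0.039·0.6667) = 0.9743
N(−d₂) = N(0.17) = 0.5675;  N(−d₁) = N(-0.20) = 0.4207
P = 297·0.9743·0.5675 − 291·0.4207 = 164.2158 − 122.4237 = 41.7921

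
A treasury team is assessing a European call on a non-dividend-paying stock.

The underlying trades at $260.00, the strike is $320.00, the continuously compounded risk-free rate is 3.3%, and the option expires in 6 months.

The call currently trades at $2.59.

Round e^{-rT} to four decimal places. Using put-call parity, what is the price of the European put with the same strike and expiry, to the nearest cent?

exp(−rT) = exp(−0.033·0.5) = 0.9836
Put-call parity: C − P = S − K·e^(−rT) = 260 − 320·0.9836 = 260 − 314.7520 = -54.7520
P = C − (C − P) = 2.59 − (-54.7520) = 57.3420

$57.34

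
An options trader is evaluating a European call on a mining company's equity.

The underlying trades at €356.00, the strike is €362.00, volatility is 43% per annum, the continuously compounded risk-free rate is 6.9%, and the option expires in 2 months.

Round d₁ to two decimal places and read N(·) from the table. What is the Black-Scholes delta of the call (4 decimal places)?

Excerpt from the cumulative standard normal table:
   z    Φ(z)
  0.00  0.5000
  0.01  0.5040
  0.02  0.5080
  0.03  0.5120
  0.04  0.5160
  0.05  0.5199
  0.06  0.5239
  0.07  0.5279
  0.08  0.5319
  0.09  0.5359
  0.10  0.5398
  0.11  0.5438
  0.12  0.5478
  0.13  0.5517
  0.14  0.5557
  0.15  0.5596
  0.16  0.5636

σ√T = 0.43·√0.1667 = 0.1755
d₁ = [ln(356/362) + (0.069 + 0.43²/2)·0.1667] / 0.1755 = [-0.0167 + 0.0269] / 0.1755 = 0.0581 ≈ 0.06
N(d₁) = N(0.06) = 0.5239
Δ_call = N(d₁) = 0.5239

0.5239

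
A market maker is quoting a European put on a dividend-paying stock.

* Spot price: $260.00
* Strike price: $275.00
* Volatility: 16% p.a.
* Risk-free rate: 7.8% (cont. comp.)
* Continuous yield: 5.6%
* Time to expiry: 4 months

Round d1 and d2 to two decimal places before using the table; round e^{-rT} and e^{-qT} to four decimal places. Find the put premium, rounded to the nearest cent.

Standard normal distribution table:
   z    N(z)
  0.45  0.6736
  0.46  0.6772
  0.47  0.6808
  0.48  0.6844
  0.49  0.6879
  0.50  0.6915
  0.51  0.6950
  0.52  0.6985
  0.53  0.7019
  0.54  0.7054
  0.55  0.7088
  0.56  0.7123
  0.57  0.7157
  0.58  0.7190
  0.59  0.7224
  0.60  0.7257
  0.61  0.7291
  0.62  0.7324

$17.11

σ√T = 0.16 × 0.5774 = 0.0924
ln(S/K) + (r − q + σ²/2)T = ln(260/275) + (0.078 − 0.056 + 0.16²/2)·0.3333 = -0.0561 + 0.0116 = -0.0445
d₁ = -0.0445 / 0.0924 = -0.4816 which rounds to -0.48
d₂ = d₁ − σ√T = -0.4816 − 0.0924 = -0.5740 which rounds to -0.57
e^(−qT) = e^(−0.056·0.3333) = 0.9815;  e^(−rT) = e^(−0.078·0.3333) = 0.9743
N(−d₂) = N(0.57) = 0.7157;  N(−d₁) = N(0.48) = 0.6844
P = 275·0.9743·0.7157 − 260·0.9815·0.6844 = 191.7593 − 174.6520 = 17.1073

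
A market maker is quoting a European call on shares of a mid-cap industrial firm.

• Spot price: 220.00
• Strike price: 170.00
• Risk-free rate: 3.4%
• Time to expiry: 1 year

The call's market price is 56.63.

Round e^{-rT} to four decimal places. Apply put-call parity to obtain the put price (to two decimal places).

0.95

exp(−rT) = exp(−0.034·1) = 0.9666
Put-call parity: C − P = S − K·e^(−rT) = 220 − 170·0.9666 = 220 − 164.3220 = 55.6780
P = C − (C − P) = 56.63 − (55.6780) = 0.9520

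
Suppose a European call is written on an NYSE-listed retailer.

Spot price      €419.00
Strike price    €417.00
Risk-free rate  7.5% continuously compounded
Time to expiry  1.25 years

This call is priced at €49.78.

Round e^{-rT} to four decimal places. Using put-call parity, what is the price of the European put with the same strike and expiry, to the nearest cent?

€10.46

exp(−rT) = exp(−0.075·1.25) = 0.9105
Put-call parity: C − P = S − K·e^(−rT) = 419 − 417·0.9105 = 419 − 379.6785 = 39.3215
P = C − (C − P) = 49.78 − (39.3215) = 10.4585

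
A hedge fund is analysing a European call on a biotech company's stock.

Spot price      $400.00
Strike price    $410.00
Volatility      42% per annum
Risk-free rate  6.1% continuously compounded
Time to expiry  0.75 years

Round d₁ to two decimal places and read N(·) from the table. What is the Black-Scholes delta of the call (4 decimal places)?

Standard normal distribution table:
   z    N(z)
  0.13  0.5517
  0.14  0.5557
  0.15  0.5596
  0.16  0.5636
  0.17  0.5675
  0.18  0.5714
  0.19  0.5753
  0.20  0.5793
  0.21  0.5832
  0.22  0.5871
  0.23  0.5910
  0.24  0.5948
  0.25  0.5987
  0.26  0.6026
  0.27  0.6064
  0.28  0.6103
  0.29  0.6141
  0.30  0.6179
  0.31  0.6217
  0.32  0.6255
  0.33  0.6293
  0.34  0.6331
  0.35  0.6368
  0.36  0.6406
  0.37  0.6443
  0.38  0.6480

0.5948

σ√T = 0.42 × 0.8660 = 0.3637
d₁ = [ln(400/410) + (0.061 + 0.42²/2)·0.75] / 0.3637 = [-0.0247 + 0.1119] / 0.3637 = 0.2398 ⇒ 0.24
N(d₁) = N(0.24) = 0.5948
Δ_call = N(d₁) = 0.5948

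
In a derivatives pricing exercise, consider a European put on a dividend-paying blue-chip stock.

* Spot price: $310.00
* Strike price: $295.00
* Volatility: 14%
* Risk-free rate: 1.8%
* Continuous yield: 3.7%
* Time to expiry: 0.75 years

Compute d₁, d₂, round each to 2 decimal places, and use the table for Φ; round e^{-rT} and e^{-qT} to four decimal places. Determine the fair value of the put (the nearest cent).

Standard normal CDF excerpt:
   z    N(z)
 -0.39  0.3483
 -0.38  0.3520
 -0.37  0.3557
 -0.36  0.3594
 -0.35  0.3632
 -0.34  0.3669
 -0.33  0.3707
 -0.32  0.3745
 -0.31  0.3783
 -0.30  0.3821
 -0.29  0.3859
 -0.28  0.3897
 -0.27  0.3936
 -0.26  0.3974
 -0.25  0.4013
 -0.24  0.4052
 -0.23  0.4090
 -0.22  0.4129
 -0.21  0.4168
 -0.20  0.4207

σ√T = 0.14 × 0.8660 = 0.1212
ln(S/K) + (r − q + σ²/2)T = ln(310/295) + (0.018 − 0.037 + 0.14²/2)·0.75 = 0.0496 − 0.0069 = 0.0427
d₁ = 0.0427 / 0.1212 = 0.3522 ≈ 0.35
d₂ = d₁ − σ√T = 0.3522 − 0.1212 = 0.2309 ≈ 0.23
exp(−qT) = exp(−0.037·0.75) = 0.9726;  exp(−rT) = exp(−0.018·0.75) = 0.9866
N(−d₂) = N(-0.23) = 0.4090;  N(−d₁) = N(-0.35) = 0.3632
P = 295·0.9866·0.4090 − 310·0.9726·0.3632 = 119.0382 − 109.5070 = 9.5312

$9.53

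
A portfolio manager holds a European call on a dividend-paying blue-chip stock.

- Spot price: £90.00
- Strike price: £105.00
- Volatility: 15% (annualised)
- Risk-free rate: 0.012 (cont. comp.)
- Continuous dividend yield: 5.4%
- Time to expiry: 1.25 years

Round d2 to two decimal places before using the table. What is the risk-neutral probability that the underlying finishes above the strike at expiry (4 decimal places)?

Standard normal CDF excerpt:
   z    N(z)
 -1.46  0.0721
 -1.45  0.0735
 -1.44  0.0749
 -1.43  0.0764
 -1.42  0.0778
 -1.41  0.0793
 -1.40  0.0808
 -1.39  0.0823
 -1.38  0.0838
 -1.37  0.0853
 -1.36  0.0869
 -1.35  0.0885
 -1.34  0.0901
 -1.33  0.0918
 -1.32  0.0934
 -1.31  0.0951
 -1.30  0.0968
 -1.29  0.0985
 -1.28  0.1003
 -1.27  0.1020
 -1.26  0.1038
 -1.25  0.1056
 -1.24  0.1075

σ√T = 0.15·√1.25 = 0.1677
d₁ = [ln(90/105) + (0.012 − 0.054 + 0.15²/2)·1.25] / 0.1677 = [-0.1542 − 0.0384] / 0.1677 = -1.1484 → -1.15
d₂ = d₁ − σ√T = -1.1484 − 0.1677 = -1.3161 → -1.32
Risk-neutral Pr[S_T > K] = N(d₂) = N(-1.32) = 0.0934

0.0934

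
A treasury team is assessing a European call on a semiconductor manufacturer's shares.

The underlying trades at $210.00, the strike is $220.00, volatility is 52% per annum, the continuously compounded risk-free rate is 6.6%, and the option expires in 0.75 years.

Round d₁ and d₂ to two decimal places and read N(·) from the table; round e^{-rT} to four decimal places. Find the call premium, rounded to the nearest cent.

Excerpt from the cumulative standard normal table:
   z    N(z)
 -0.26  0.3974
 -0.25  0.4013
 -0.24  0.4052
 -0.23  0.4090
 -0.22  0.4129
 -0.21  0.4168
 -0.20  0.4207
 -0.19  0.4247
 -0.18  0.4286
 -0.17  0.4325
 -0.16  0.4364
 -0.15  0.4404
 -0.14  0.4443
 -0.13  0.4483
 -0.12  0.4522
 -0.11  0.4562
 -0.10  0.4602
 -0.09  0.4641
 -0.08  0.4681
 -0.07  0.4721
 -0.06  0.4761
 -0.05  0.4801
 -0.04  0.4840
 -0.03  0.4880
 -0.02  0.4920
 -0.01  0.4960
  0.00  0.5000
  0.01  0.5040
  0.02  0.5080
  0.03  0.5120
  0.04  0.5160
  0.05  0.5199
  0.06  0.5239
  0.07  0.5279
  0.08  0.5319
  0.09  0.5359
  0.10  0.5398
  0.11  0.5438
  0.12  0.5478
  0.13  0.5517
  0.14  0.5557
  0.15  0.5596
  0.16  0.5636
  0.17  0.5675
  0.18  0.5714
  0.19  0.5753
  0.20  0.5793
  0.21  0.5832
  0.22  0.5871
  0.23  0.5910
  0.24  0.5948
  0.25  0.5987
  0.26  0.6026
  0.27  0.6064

$37.66

T = 0.75;  σ√T = 0.4503
d₁ = [ln(210/220) + (0.066 + 0.52²/2)·0.75] / 0.4503 = [-0.0465 + 0.1509] / 0.4503 = 0.2318 which rounds to 0.23
d₂ = d₁ − σ√T = 0.2318 − 0.4503 = -0.2185 which rounds to -0.22
exp(−rT) = exp(−0.066·0.75) = 0.9517
N(d₁) = N(0.23) = 0.5910;  N(d₂) = N(-0.22) = 0.4129
C = 210·0.5910 − 220·0.9517·0.4129 = 124.1100 − 86.4505 = 37.6595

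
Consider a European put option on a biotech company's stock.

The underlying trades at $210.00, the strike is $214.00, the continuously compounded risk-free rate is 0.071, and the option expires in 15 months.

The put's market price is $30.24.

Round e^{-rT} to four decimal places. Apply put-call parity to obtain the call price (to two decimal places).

$44.41

exp(−rT) = exp(−0.071·1.25) = 0.9151
Put-call parity: C − P = S − K·e^(−rT) = 210 − 214·0.9151 = 210 − 195.8314 = 14.1686
C = P + (C − P) = 30.24 + (14.1686) = 44.4086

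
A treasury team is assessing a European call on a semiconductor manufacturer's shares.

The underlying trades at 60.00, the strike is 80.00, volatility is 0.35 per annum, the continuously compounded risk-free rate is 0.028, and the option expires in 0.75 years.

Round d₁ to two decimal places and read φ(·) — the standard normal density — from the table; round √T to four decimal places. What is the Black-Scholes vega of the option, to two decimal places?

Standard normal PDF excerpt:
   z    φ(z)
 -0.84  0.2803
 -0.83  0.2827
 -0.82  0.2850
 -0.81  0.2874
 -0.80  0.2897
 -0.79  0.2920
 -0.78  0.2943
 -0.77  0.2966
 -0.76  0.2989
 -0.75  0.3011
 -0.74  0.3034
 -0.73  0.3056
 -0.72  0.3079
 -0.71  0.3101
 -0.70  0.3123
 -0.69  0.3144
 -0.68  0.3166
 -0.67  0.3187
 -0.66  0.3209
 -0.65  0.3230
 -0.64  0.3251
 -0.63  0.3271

15.88

σ√T = 0.35 × 0.8660 = 0.3031
d₁ = [ln(60/80) + (0.028 + ½·0.35²)·0.75] / (σ√T) = (-0.2877 + 0.0669) / 0.3031 = -0.7283 ⇒ -0.73
√T = √0.75 = 0.8660
φ(d₁) = φ(-0.73) = 0.3056
vega = S·φ(d₁)·√T = 60·0.3056·0.8660 = 15.8790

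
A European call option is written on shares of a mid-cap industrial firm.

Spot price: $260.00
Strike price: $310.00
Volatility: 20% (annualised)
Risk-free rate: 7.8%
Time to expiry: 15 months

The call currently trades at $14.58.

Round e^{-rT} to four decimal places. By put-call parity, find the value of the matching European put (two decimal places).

$35.78

exp(−rT) = exp(−0.078·1.25) = 0.9071
Put-call parity: C − P = S − K·e^(−rT) = 260 − 310·0.9071 = 260 − 281.2010 = -21.2010
P = C − (C − P) = 14.58 − (-21.2010) = 35.7810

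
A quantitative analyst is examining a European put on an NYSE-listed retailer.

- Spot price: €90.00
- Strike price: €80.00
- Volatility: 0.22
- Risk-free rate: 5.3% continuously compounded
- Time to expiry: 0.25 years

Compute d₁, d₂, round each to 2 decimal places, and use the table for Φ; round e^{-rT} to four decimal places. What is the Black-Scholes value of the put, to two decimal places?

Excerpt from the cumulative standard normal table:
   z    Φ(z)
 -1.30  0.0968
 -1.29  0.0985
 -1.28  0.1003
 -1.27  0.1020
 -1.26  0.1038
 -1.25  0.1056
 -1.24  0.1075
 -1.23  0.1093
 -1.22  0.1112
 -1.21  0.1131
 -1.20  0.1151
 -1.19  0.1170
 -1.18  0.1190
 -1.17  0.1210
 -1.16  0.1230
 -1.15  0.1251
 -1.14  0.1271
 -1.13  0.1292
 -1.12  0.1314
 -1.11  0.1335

T = 0.25;  σ√T = 0.1100
d₁ = [ln(90/80) + (0.053 + 0.22²/2)·0.25] / 0.1100 = [0.1178 + 0.0193] / 0.1100 = 1.2462 which rounds to 1.25
d₂ = d₁ − σ√T = 1.2462 − 0.1100 = 1.1362 which rounds to 1.14
e^(−rT) = e^(−0.053·0.25) = 0.9868
N(−d₂) = N(-1.14) = 0.1271;  N(−d₁) = N(-1.25) = 0.1056
P = 80·0.9868·0.1271 − 90·0.1056 = 10.0338 − 9.5040 = 0.5298

€0.53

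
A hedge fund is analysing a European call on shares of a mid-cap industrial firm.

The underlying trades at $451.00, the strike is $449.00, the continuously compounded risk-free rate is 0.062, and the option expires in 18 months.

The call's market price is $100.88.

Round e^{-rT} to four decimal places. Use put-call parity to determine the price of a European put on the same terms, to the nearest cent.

$59.01

exp(−rT) = exp(−0.062·1.5) = 0.9112
Put-call parity: C − P = S − K·e^(−rT) = 451 − 449·0.9112 = 451 − 409.1288 = 41.8712
P = C − (C − P) = 100.88 − (41.8712) = 59.0088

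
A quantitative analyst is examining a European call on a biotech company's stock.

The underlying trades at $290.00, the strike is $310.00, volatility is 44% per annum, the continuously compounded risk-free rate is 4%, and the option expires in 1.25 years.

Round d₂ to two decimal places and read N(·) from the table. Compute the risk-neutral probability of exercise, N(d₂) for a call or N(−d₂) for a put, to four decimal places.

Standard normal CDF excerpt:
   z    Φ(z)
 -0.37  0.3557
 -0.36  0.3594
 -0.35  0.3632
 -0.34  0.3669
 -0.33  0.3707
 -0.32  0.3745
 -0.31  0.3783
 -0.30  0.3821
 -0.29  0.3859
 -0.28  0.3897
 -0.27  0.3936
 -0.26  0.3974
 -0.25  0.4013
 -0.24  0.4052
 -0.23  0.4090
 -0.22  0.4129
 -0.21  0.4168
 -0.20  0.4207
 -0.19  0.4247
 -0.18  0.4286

σ√T = 0.44 × 1.1180 = 0.4919
d₁ = [ln(290/310) + (0.04 + 0.44²/2)·1.25] / 0.4919 = [-0.0667 + 0.1710] / 0.4919 = 0.2120 → 0.21
d₂ = d₁ − σ√T = 0.2120 − 0.4919 = -0.2799 → -0.28
Pr(exercise) under Q = N(d₂) = 0.3897

0.3897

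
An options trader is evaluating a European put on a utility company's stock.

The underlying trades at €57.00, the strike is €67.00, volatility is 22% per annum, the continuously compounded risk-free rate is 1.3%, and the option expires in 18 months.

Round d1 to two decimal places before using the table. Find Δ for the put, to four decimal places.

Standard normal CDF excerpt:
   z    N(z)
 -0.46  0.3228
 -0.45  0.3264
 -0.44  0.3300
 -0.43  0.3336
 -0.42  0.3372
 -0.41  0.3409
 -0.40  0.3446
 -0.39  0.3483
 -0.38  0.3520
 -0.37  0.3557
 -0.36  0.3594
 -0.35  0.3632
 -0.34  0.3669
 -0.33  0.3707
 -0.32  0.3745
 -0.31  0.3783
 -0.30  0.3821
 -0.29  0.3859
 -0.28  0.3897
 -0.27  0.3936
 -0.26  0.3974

-0.6517

σ√T = 0.22 × 1.2247 = 0.2694
d₁ = [ln(57/67) + (0.013 + 0.22²/2)·1.5] / 0.2694 = [-0.1616 + 0.0558] / 0.2694 = -0.3928 → -0.39
N(d₁) = N(-0.39) = 0.3483
Δ_put = N(d₁) − 1 = 0.3483 − 1 = -0.6517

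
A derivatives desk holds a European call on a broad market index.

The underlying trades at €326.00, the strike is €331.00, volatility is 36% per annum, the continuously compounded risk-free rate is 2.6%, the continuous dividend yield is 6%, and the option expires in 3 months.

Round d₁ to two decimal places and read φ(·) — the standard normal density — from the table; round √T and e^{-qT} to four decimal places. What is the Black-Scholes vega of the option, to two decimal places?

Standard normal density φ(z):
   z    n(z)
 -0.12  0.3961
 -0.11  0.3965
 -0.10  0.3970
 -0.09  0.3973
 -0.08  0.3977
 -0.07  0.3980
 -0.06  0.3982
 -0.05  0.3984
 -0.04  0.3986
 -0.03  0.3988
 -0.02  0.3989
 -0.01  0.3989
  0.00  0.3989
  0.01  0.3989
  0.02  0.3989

T = 0.25;  σ√T = 0.1800
d₁ = [ln(326/331) + (0.026 − 0.06 + 0.36²/2)·0.25] / 0.1800 = [-0.0152 + 0.0077] / 0.1800 = -0.0418 ⇒ -0.04
√T = √0.25 = 0.5000
φ(d₁) = φ(-0.04) = 0.3986
exp(−qT) = exp(−0.06·0.25) = 0.9851
vega = S·exp(−qT)·φ(d₁)·√T = 326·0.9851·0.3986·0.5000 = 64.0037
(Call and put vega coincide under Black-Scholes.)

64.00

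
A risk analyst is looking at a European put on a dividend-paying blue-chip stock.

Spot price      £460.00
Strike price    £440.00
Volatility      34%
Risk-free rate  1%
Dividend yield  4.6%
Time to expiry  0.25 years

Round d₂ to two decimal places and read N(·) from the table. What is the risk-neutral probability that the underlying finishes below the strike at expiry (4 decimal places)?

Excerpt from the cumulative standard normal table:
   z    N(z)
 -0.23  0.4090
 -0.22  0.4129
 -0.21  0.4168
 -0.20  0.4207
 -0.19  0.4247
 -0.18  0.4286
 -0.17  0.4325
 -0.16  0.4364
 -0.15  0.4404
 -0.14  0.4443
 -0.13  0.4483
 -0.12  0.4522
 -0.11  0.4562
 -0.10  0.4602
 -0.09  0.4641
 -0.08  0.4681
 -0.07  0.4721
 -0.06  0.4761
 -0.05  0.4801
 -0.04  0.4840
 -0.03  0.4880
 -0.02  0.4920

0.4522

σ√T = 0.34·√0.25 = 0.1700
d₁ = [ln(460/440) + (0.01 − 0.046 + ½·0.34²)·0.25] / (σ√T) = (0.0445 + 0.0055) / 0.1700 = 0.2935 which rounds to 0.29
d₂ = 0.2935 − 0.1700 = 0.1235 which rounds to 0.12
Pr(exercise) under Q = N(−d₂) = N(-0.12) = 0.4522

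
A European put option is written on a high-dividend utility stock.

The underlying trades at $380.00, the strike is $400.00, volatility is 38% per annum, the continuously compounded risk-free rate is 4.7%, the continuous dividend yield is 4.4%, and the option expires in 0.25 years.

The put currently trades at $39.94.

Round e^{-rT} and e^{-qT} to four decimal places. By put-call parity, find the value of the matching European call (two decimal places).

$20.48

exp(−qT) = exp(−0.044·0.25) = 0.9891;  exp(−rT) = exp(−0.047·0.25) = 0.9883
Put-call parity: C − P = S·e^(−qT) − K·e^(−rT) = 380·0.9891 − 400·0.9883 = 375.8580 − 395.3200 = -19.4620
C = P + (C − P) = 39.94 + (-19.4620) = 20.4780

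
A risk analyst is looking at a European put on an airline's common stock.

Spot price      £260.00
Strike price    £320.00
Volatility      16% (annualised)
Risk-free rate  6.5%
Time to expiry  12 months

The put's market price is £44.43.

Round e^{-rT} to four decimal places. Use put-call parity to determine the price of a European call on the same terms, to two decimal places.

exp(−rT) = exp(−0.065·1) = 0.9371
Put-call parity: C − P = S − K·e^(−rT) = 260 − 320·0.9371 = 260 − 299.8720 = -39.8720
C = P + (C − P) = 44.43 + (-39.8720) = 4.5580

£4.56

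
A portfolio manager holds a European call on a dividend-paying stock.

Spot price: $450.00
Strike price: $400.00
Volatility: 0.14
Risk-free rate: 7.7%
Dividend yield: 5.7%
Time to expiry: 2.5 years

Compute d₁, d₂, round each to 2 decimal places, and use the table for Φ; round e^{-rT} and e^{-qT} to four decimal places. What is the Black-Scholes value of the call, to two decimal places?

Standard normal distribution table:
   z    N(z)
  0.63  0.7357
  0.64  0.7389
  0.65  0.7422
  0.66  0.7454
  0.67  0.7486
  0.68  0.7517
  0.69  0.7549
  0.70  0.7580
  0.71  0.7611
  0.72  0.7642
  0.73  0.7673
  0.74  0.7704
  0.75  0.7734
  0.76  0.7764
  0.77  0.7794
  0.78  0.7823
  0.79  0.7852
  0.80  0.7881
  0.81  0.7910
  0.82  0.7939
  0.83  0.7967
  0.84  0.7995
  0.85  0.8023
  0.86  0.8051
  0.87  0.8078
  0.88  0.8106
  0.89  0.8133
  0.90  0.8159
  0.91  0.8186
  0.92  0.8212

σ√T = 0.14 × 1.5811 = 0.2214
d₁ = [ln(450/400) + (0.077 − 0.057 + 0.14²/2)·2.5] / 0.2214 = [0.1178 + 0.0745] / 0.2214 = 0.8686 which rounds to 0.87
d₂ = d₁ − σ√T = 0.8686 − 0.2214 = 0.6473 which rounds to 0.65
exp(−qT) = exp(−0.057·2.5) = 0.8672;  exp(−rT) = exp(−0.077·2.5) = 0.8249
N(d₁) = N(0.87) = 0.8078;  N(d₂) = N(0.65) = 0.7422
C = 450·0.8672·0.8078 − 400·0.8249·0.7422 = 315.2359 − 244.8963 = 70.3396

$70.34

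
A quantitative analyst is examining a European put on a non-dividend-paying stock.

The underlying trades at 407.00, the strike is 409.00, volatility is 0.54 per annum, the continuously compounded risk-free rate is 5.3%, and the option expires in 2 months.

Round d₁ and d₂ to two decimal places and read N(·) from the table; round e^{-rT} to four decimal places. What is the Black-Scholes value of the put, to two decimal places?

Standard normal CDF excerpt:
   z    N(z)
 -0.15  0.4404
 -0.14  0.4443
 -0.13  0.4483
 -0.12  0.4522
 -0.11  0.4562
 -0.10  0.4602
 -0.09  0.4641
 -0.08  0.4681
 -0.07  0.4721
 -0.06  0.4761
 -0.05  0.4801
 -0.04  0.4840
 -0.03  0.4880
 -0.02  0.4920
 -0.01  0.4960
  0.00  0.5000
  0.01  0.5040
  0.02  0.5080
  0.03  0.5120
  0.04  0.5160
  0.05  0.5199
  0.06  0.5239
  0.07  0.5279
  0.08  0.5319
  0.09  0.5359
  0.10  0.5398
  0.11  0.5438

34.80

σ√T = 0.54·√0.1667 = 0.2205
d₁ = [ln(407/409) + (0.053 + ½·0.54²)·0.1667] / (σ√T) = (-0.0049 + 0.0331) / 0.2205 = 0.1281 ≈ 0.13
d₂ = 0.1281 − 0.2205 = -0.0924 ≈ -0.09
exp(−rT) = exp(−0.053·0.1667) = 0.9912
N(−d₂) = N(0.09) = 0.5359;  N(−d₁) = N(-0.13) = 0.4483
P = 409·0.9912·0.5359 − 407·0.4483 = 217.2543 − 182.4581 = 34.7962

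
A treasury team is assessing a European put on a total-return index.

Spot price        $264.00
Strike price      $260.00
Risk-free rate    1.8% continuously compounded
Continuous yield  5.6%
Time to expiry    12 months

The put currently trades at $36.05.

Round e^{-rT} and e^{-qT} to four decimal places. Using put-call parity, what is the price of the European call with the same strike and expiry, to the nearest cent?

e^(−qT) = e^(−0.056·1) = 0.9455;  e^(−rT) = e^(−0.018·1) = 0.9822
Put-call parity: C − P = S·e^(−qT) − K·e^(−rT) = 264·0.9455 − 260·0.9822 = 249.6120 − 255.3720 = -5.7600
C = P + (C − P) = 36.05 + (-5.7600) = 30.2900

$30.29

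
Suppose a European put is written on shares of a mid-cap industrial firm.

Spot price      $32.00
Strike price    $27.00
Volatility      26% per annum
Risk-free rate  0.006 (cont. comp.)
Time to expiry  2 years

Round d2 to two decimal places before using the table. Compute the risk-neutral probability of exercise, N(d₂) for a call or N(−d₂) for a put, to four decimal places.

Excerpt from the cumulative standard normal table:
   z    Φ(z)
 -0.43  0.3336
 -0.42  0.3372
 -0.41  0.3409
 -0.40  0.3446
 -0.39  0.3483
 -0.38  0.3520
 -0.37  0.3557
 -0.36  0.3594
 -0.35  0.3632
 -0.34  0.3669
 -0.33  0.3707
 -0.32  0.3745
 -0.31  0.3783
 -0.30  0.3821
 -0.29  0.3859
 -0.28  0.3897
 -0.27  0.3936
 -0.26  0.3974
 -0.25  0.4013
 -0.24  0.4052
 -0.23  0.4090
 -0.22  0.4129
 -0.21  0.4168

T = 2;  σ√T = 0.3677
d₁ = [ln(32/27) + (0.006 + ½·0.26²)·2] / (σ√T) = (0.1699 + 0.0796) / 0.3677 = 0.6785 ⇒ 0.68
d₂ = 0.6785 − 0.3677 = 0.3109 ⇒ 0.31
Pr(exercise) under Q = N(−d₂) = N(-0.31) = 0.3783

0.3783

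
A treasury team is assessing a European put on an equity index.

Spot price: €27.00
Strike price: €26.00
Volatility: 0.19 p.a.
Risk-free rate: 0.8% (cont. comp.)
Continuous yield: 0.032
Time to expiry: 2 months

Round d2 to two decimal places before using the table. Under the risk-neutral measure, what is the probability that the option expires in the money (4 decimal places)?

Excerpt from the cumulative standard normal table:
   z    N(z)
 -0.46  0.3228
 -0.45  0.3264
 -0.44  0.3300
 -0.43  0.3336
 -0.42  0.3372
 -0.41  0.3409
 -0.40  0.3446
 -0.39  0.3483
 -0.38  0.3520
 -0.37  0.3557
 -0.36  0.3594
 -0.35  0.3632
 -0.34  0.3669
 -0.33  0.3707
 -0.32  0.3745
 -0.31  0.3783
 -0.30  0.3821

σ√T = 0.19·√0.1667 = 0.0776
d₁ = [ln(27/26) + (0.008 − 0.032 + 0.19²/2)·0.1667] / 0.0776 = [0.0377 − 0.0010] / 0.0776 = 0.4738 ⇒ 0.47
d₂ = d₁ − σ√T = 0.4738 − 0.0776 = 0.3962 ⇒ 0.40
Risk-neutral Pr[S_T < K] = N(−d₂) = N(-0.40) = 0.3446

0.3446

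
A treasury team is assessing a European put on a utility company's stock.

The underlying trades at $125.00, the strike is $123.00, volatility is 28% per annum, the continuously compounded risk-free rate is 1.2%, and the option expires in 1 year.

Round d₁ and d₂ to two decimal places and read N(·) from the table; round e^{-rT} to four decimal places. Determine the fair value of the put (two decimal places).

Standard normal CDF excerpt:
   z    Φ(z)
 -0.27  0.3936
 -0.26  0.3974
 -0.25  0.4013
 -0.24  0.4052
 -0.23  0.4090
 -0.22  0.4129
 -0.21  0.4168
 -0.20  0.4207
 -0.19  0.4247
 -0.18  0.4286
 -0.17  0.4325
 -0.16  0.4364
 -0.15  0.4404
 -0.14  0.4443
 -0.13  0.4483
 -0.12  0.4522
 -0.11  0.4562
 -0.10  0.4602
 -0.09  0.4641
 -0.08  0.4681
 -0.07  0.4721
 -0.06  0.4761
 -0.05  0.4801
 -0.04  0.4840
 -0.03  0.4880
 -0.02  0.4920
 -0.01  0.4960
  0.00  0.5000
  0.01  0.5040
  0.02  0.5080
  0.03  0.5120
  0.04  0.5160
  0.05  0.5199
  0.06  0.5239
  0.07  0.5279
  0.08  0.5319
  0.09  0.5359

$12.06

T = 1;  σ√T = 0.2800
d₁ = [ln(125/123) + (0.012 + ½·0.28²)·1] / (σ√T) = (0.0161 + 0.0512) / 0.2800 = 0.2405 ⇒ 0.24
d₂ = 0.2405 − 0.2800 = -0.0395 ⇒ -0.04
e^(−rT) = e^(−0.012·1) = 0.9881
N(−d₂) = N(0.04) = 0.5160;  N(−d₁) = N(-0.24) = 0.4052
P = 123·0.9881·0.5160 − 125·0.4052 = 62.7127 − 50.6500 = 12.0627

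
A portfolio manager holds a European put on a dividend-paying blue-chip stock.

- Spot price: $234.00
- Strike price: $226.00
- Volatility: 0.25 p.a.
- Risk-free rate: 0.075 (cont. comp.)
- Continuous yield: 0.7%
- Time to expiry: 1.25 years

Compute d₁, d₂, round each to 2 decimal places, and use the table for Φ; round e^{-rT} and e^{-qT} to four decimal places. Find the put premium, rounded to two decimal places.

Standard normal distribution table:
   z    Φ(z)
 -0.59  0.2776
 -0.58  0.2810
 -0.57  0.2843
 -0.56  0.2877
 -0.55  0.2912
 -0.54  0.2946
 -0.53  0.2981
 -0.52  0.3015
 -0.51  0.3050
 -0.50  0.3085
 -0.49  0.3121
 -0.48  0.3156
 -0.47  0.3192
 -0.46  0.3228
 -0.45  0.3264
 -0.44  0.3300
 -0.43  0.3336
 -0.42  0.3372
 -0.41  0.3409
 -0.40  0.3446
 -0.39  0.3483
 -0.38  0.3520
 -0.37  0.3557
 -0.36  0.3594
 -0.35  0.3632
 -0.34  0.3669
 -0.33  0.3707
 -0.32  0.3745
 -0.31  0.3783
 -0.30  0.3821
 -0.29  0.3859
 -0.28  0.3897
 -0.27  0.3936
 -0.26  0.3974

$13.46

T = 1.25;  σ√T = 0.2795
ln(S/K) + (r − q + σ²/2)T = ln(234/226) + (0.075 − 0.007 + 0.25²/2)·1.25 = 0.0348 + 0.1241 = 0.1588
d₁ = 0.1588 / 0.2795 = 0.5683 ≈ 0.57
d₂ = d₁ − σ√T = 0.5683 − 0.2795 = 0.2888 ≈ 0.29
exp(−qT) = exp(−0.007·1.25) = 0.9913;  exp(−rT) = exp(−0.075·1.25) = 0.9105
N(−d₂) = N(-0.29) = 0.3859;  N(−d₁) = N(-0.57) = 0.2843
P = 226·0.9105·0.3859 − 234·0.9913·0.2843 = 79.4078 − 65.9474 = 13.4604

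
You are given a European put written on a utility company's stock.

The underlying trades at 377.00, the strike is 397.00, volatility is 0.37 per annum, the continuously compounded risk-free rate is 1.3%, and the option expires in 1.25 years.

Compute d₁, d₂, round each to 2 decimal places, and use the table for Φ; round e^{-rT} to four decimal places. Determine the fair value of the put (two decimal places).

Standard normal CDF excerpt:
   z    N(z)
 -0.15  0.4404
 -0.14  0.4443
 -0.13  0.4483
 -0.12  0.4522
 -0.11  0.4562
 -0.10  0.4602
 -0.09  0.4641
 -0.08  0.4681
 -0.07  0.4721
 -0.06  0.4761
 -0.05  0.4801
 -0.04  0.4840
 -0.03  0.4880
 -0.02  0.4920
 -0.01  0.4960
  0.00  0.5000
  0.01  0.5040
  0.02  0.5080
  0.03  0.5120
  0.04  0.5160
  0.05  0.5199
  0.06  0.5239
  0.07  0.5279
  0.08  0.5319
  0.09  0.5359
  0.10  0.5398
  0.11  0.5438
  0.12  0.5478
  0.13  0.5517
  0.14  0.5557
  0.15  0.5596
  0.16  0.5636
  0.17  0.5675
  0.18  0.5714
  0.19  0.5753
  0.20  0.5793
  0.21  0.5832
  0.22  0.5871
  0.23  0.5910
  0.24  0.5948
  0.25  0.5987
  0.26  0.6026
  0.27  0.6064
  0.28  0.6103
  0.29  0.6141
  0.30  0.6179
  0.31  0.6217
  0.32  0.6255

σ√T = 0.37 × 1.1180 = 0.4137
d₁ = [ln(377/397) + (0.013 + 0.37²/2)·1.25] / 0.4137 = [-0.0517 + 0.1018] / 0.4137 = 0.1212 which rounds to 0.12
d₂ = d₁ − σ√T = 0.1212 − 0.4137 = -0.2925 which rounds to -0.29
e^(−rT) = e^(−0.013·1.25) = 0.9839
N(−d₂) = N(0.29) = 0.6141;  N(−d₁) = N(-0.12) = 0.4522
P = 397·0.9839·0.6141 − 377·0.4522 = 239.8726 − 170.4794 = 69.3932

69.39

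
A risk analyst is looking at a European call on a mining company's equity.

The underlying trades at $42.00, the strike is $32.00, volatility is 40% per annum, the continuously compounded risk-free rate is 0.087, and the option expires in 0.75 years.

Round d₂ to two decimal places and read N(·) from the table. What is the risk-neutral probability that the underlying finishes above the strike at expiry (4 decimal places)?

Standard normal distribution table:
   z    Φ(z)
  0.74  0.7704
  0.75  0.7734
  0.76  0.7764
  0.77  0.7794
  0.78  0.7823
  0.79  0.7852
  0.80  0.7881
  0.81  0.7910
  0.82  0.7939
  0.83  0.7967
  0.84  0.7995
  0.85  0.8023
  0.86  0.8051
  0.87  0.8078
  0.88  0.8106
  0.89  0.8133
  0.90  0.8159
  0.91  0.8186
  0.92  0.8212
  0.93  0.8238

T = 0.75;  σ√T = 0.3464
ln(S/K) + (r + σ²/2)T = ln(42/32) + (0.087 + 0.4²/2)·0.75 = 0.2719 + 0.1253 = 0.3972
d₁ = 0.3972 / 0.3464 = 1.1466 which rounds to 1.15
d₂ = d₁ − σ√T = 1.1466 − 0.3464 = 0.8002 which rounds to 0.80
Risk-neutral Pr[S_T > K] = N(d₂) = N(0.80) = 0.7881

0.7881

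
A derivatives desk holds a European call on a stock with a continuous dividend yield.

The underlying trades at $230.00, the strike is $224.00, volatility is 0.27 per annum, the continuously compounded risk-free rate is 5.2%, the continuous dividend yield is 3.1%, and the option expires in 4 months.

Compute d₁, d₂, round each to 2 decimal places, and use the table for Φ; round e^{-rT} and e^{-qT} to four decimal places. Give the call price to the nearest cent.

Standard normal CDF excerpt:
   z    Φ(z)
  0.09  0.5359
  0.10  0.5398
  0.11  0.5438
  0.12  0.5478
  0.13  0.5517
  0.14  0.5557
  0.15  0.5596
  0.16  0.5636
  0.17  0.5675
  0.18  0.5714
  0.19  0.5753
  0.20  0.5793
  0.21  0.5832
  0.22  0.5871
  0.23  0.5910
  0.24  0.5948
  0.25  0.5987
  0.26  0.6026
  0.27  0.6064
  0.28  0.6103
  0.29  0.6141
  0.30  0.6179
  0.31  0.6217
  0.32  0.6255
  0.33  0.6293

$17.45

σ√T = 0.27·√0.3333 = 0.1559
d₁ = [ln(230/224) + (0.052 − 0.031 + 0.27²/2)·0.3333] / 0.1559 = [0.0264 + 0.0192] / 0.1559 = 0.2924 which rounds to 0.29
d₂ = d₁ − σ√T = 0.2924 − 0.1559 = 0.1365 which rounds to 0.14
exp(−qT) = exp(−0.031·0.3333) = 0.9897;  exp(−rT) = exp(−0.052·0.3333) = 0.9828
N(d₁) = N(0.29) = 0.6141;  N(d₂) = N(0.14) = 0.5557
C = 230·0.9897·0.6141 − 224·0.9828·0.5557 = 139.7882 − 122.3358 = 17.4524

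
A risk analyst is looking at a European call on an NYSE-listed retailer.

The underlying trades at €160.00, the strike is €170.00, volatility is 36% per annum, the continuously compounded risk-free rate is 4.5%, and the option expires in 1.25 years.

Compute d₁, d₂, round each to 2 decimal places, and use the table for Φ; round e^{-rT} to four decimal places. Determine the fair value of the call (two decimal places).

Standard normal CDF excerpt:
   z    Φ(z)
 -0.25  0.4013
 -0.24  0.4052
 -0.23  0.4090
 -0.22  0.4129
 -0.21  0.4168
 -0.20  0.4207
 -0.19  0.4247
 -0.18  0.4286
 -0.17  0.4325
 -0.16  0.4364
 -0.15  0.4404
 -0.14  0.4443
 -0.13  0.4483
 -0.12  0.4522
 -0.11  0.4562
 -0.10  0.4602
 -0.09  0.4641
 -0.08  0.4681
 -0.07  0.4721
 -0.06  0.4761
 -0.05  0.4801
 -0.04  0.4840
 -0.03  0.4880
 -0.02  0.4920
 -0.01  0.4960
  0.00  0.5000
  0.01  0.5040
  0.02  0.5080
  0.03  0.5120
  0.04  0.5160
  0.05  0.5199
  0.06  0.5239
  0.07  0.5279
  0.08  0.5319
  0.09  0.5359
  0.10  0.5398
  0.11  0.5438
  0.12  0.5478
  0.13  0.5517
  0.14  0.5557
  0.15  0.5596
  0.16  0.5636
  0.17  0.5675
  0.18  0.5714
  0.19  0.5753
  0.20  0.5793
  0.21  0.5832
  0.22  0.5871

€25.07

T = 1.25;  σ√T = 0.4025
d₁ = [ln(160/170) + (0.045 + 0.36²/2)·1.25] / 0.4025 = [-0.0606 + 0.1372] / 0.4025 = 0.1904 → 0.19
d₂ = d₁ − σ√T = 0.1904 − 0.4025 = -0.2121 → -0.21
exp(−rT) = exp(−0.045·1.25) = 0.9453
C = 160·N(0.19) − 170·0.9453·N(-0.21) = 160·0.5753 − 170·0.9453·0.4168 = 92.0480 − 66.9802 = 25.0678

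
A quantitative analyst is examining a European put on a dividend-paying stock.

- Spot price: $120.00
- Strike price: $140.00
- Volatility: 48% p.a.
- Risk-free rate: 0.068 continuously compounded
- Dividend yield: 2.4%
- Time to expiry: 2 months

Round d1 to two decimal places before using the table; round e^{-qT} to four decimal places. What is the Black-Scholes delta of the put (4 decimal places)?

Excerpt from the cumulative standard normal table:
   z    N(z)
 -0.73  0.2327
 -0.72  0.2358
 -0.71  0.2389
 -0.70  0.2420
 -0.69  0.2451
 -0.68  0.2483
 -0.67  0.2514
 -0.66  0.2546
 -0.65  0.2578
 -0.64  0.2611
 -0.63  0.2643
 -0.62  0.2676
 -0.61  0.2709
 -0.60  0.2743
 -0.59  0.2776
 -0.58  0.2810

-0.7392

σ√T = 0.48 × 0.4082 = 0.1960
ln(S/K) + (r − q + σ²/2)T = ln(120/140) + (0.068 − 0.024 + 0.48²/2)·0.1667 = -0.1542 + 0.0265 = -0.1276
d₁ = -0.1276 / 0.1960 = -0.6512 ≈ -0.65
N(d₁) = N(-0.65) = 0.2578
Δ_put = e^(−qT)·(N(d₁) − 1) = 0.9960·(0.2578 − 1) = -0.7392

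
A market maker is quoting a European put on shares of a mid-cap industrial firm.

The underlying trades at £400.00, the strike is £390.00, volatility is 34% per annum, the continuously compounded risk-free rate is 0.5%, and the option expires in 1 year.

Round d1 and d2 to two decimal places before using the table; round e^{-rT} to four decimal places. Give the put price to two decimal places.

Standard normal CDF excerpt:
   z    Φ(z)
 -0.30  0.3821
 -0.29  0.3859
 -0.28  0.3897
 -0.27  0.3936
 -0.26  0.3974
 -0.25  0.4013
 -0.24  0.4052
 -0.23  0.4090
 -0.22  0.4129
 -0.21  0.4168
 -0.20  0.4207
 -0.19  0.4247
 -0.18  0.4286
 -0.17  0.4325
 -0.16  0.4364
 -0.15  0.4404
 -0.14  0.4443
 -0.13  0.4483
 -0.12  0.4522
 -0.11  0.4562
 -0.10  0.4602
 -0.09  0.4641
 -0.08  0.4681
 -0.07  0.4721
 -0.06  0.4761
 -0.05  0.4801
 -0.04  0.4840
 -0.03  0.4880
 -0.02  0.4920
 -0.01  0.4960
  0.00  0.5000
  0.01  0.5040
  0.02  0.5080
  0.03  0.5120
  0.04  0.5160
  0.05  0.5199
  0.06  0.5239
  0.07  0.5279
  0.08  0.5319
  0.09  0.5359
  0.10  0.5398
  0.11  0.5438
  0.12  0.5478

£47.44

T = 1;  σ√T = 0.3400
ln(S/K) + (r + σ²/2)T = ln(400/390) + (0.005 + 0.34²/2)·1 = 0.0253 + 0.0628 = 0.0881
d₁ = 0.0881 / 0.3400 = 0.2592 which rounds to 0.26
d₂ = d₁ − σ√T = 0.2592 − 0.3400 = -0.0808 which rounds to -0.08
e^(−rT) = e^(−0.005·1) = 0.9950
P = 390·0.9950·N(0.08) − 400·N(-0.26) = 390·0.9950·0.5319 − 400·0.3974 = 206.4038 − 158.9600 = 47.4438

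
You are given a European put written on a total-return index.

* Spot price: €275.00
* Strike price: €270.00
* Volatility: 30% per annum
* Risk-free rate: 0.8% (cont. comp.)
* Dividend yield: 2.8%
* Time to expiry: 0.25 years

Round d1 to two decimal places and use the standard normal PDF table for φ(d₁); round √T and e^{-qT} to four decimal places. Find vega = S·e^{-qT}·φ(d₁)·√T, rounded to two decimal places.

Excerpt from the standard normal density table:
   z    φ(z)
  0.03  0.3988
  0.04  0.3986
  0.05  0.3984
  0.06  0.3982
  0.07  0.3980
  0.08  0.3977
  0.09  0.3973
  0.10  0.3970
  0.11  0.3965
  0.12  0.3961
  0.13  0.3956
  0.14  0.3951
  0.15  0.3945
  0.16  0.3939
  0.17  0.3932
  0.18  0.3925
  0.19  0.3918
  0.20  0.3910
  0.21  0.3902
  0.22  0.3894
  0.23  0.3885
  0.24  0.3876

σ√T = 0.3 × 0.5000 = 0.1500
ln(S/K) + (r − q + σ²/2)T = ln(275/270) + (0.008 − 0.028 + 0.3²/2)·0.25 = 0.0183 + 0.0062 = 0.0246
d₁ = 0.0246 / 0.1500 = 0.1640 which rounds to 0.16
√T = √0.25 = 0.5000
φ(d₁) = φ(0.16) = 0.3939
exp(−qT) = exp(−0.028·0.25) = 0.9930
vega = S·exp(−qT)·φ(d₁)·√T = 275·0.9930·0.3939·0.5000 = 53.7821

53.78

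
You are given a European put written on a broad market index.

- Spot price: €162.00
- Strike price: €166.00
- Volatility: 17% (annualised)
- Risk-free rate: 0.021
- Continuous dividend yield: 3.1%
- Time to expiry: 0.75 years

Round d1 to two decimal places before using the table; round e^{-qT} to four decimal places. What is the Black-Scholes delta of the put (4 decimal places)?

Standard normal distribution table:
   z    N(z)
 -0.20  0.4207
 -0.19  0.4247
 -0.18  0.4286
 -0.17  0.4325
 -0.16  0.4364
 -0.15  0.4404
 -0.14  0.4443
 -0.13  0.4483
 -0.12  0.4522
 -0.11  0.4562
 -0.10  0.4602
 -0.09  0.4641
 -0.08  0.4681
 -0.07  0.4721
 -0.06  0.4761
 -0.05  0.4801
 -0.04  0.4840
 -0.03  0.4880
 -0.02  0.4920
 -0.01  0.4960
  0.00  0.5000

T = 0.75;  σ√T = 0.1472
d₁ = [ln(162/166) + (0.021 − 0.031 + ½·0.17²)·0.75] / (σ√T) = (-0.0244 + 0.0033) / 0.1472 = -0.1430 → -0.14
N(d₁) = N(-0.14) = 0.4443
Δ_put = e^(−qT)·(N(d₁) − 1) = 0.9770·(0.4443 − 1) = -0.5429

-0.5429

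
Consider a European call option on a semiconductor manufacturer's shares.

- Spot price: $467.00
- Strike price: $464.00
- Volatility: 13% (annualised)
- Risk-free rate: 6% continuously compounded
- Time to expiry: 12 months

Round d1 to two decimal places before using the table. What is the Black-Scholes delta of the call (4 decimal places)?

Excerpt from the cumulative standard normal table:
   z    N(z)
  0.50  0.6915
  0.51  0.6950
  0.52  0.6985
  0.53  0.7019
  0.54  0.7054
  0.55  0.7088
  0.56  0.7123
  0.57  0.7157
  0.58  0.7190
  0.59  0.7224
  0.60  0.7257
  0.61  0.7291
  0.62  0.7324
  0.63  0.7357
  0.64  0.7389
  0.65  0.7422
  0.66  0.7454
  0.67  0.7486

0.7190

T = 1;  σ√T = 0.1300
ln(S/K) + (r + σ²/2)T = ln(467/464) + (0.06 + 0.13²/2)·1 = 0.0064 + 0.0684 = 0.0749
d₁ = 0.0749 / 0.1300 = 0.5761 ≈ 0.58
N(d₁) = N(0.58) = 0.7190
Δ_call = N(d₁) = 0.7190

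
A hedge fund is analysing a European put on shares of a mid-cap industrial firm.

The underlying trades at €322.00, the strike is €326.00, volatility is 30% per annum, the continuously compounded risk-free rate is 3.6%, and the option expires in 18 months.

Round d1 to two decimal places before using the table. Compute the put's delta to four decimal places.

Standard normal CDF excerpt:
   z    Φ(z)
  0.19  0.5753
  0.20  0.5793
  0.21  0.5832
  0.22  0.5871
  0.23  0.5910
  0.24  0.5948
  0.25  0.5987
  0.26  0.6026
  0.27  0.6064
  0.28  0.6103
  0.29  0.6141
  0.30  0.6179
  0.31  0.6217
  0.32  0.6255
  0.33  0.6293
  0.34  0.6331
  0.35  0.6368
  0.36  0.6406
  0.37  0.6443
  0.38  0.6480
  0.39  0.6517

σ√T = 0.3 × 1.2247 = 0.3674
d₁ = [ln(322/326) + (0.036 + 0.3²/2)·1.5] / 0.3674 = [-0.0123 + 0.1215] / 0.3674 = 0.2971 → 0.30
N(d₁) = N(0.30) = 0.6179
Δ_put = N(d₁) − 1 = 0.6179 − 1 = -0.3821

-0.3821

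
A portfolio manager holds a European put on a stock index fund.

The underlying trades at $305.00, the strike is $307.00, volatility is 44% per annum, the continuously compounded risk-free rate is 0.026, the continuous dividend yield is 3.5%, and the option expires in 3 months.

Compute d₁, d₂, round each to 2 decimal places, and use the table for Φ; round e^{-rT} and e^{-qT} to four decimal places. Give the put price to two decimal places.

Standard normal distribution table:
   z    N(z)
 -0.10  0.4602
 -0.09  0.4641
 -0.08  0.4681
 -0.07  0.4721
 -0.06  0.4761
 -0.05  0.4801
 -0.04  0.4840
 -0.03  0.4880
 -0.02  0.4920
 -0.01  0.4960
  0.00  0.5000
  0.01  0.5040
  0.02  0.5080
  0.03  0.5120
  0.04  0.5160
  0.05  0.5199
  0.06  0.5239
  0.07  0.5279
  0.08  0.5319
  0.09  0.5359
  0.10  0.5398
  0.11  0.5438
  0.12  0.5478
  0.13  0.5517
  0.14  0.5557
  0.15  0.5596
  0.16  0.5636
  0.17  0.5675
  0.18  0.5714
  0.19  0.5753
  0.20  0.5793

$27.94

σ√T = 0.44 × 0.5000 = 0.2200
d₁ = [ln(305/307) + (0.026 − 0.035 + 0.44²/2)·0.25] / 0.2200 = [-0.0065 + 0.0219] / 0.2200 = 0.0701 → 0.07
d₂ = d₁ − σ√T = 0.0701 − 0.2200 = -0.1499 → -0.15
e^(−qT) = e^(−0.035·0.25) = 0.9913;  e^(−rT) = e^(−0.026·0.25) = 0.9935
P = 307·0.9935·N(0.15) − 305·0.9913·N(-0.07) = 307·0.9935·0.5596 − 305·0.9913·0.4721 = 170.6805 − 142.7378 = 27.9427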